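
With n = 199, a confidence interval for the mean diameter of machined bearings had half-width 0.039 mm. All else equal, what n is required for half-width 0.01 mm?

Margin of error scales as 1/√n, so n₂ = n₁·(E₁/E₂)².
n₂ = 199 × (0.039/0.01)² = 199 × 15.21 = 3026.79
Round up: n₂ = 3027.

n = 3027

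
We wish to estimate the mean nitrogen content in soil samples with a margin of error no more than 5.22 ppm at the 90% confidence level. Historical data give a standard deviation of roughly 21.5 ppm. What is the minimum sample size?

For a mean, the margin of error is E = z·σ/√n, so n = (zσ/E)².
At 90% confidence, z = 1.645.
n = (1.645 × 21.5 / 5.22)² = 45.91
Round up: n = 46.

46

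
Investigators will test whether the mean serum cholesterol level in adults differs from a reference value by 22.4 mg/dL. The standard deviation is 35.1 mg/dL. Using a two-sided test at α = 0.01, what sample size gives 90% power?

37

For a one-sample z-test, n = ((z_{α/2} + z_β)·σ/δ)².
z_{α/2} = 2.576 (two-sided α = 0.01); z_β = 1.282 (power 90% → β = 0.1).
n = (3.858 × 35.1 / 22.4)² = 36.55
Round up: n = 37.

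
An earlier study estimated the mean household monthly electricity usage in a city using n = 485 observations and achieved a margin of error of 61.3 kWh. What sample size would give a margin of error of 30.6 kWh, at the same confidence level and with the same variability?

Margin of error scales as 1/√n, so n₂ = n₁·(E₁/E₂)².
n₂ = 485 × (61.3/30.6)² = 485 × 4.013 = 1946.31
Round up: n₂ = 1947.

1947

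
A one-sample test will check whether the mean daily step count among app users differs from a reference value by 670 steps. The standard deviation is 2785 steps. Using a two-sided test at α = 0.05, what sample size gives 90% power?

182

For a one-sample z-test, n = ((z_{α/2} + z_β)·σ/δ)².
z_{α/2} = 1.960 (two-sided α = 0.05); z_β = 1.282 (power 90% → β = 0.1).
n = (3.242 × 2785 / 670)² = 181.60
Round up: n = 182.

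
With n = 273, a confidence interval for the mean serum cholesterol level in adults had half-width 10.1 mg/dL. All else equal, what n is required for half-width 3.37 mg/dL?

Margin of error scales as 1/√n, so n₂ = n₁·(E₁/E₂)².
n₂ = 273 × (10.1/3.37)² = 273 × 8.982 = 2452.09
Round up: n₂ = 2453.

n = 2453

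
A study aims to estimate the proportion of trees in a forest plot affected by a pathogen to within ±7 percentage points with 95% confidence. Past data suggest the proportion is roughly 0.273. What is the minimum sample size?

156

For a proportion with margin E = 0.07 at 95% confidence, z = 1.960.
n = p̂(1−p̂)(z/E)² = 0.273 × 0.727 × (1.960/0.07)² = 155.60
Round up: n = 156.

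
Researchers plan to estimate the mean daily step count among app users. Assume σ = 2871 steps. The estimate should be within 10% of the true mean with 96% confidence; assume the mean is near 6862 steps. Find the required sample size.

74

For a mean, the margin of error is E = z·σ/√n, so n = (zσ/E)².
At 96% confidence, z = 2.054.
E = 10% of 6862 = 686.2 steps.
n = (2.054 × 2871 / 686.2)² = 73.85
Round up: n = 74.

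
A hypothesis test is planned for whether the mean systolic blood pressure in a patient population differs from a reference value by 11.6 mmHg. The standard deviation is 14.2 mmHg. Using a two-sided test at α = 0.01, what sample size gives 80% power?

18

For a one-sample z-test, n = ((z_{α/2} + z_β)·σ/δ)².
z_{α/2} = 2.576 (two-sided α = 0.01); z_β = 0.842 (power 80% → β = 0.2).
n = (3.418 × 14.2 / 11.6)² = 17.51
Round up: n = 18.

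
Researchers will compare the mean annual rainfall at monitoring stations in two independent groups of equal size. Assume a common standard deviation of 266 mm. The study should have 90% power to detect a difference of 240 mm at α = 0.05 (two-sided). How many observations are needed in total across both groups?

52 total

For two equal groups, n per group = 2·((z_{α/2} + z_β)·σ/δ)².
z_{α/2} = 1.960; z_β = 1.282 (power 90%).
n = 2 × (3.242 × 266 / 240)² = 2 × 12.91 = 25.82
Round up: n = 26 per group.
Total across both groups: 2 × 26 = 52.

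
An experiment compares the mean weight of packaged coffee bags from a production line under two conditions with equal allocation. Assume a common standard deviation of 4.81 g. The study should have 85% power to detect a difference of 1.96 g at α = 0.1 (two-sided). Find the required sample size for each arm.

87 per group

For two equal groups, n per group = 2·((z_{α/2} + z_β)·σ/δ)².
z_{α/2} = 1.645; z_β = 1.036 (power 85%).
n = 2 × (2.681 × 4.81 / 1.96)² = 2 × 43.29 = 86.58
Round up: n = 87 per group.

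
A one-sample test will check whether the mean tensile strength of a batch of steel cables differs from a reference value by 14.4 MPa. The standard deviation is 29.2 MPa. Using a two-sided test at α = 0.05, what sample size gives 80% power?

33

For a one-sample z-test, n = ((z_{α/2} + z_β)·σ/δ)².
z_{α/2} = 1.960 (two-sided α = 0.05); z_β = 0.842 (power 80% → β = 0.2).
n = (2.802 × 29.2 / 14.4)² = 32.28
Round up: n = 33.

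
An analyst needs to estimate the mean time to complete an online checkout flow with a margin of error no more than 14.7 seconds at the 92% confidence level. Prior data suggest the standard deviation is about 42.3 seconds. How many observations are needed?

For a mean, the margin of error is E = z·σ/√n, so n = (zσ/E)².
At 92% confidence, z = 1.751.
n = (1.751 × 42.3 / 14.7)² = 25.39
Round up: n = 26.

26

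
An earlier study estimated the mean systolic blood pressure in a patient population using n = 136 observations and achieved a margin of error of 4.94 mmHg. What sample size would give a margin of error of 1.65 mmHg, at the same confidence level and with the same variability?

1220

Margin of error scales as 1/√n, so n₂ = n₁·(E₁/E₂)².
n₂ = 136 × (4.94/1.65)² = 136 × 8.964 = 1219.10
Round up: n₂ = 1220.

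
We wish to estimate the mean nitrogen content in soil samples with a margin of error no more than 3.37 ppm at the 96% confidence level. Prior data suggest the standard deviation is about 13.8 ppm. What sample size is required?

71

For a mean, the margin of error is E = z·σ/√n, so n = (zσ/E)².
At 96% confidence, z = 2.054.
n = (2.054 × 13.8 / 3.37)² = 70.75
Round up: n = 71.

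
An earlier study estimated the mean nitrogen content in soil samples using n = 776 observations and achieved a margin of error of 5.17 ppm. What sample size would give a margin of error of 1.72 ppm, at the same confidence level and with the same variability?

7012

Margin of error scales as 1/√n, so n₂ = n₁·(E₁/E₂)².
n₂ = 776 × (5.17/1.72)² = 776 × 9.035 = 7011.16
Round up: n₂ = 7012.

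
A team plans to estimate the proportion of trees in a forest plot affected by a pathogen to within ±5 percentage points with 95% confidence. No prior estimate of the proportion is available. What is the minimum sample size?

n = 385

For a proportion with margin E = 0.05 at 95% confidence, z = 1.960.
With no prior estimate, use p = 0.5, which maximizes p(1−p) at 0.25.
n = 0.25 × (z/E)² = 0.25 × (1.960/0.05)² = 384.16
Round up: n = 385.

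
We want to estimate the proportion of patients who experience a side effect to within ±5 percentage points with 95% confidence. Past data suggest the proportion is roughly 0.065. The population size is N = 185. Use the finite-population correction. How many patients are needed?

For a proportion with margin E = 0.05 at 95% confidence, z = 1.960.
n = p̂(1−p̂)(z/E)² = 0.065 × 0.935 × (1.960/0.05)² = 93.39 — call this n₀.
Finite-population correction with N = 185: n = n₀ / (1 + (n₀−1)/N) = 93.39 / 1.499 = 62.30
Round up: n = 63.

63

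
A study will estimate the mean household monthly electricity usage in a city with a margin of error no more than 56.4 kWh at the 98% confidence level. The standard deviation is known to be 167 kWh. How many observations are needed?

For a mean, the margin of error is E = z·σ/√n, so n = (zσ/E)².
At 98% confidence, z = 2.326.
n = (2.326 × 167 / 56.4)² = 47.43
Round up: n = 48.

48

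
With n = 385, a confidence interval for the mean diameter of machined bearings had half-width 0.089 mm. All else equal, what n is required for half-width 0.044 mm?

Margin of error scales as 1/√n, so n₂ = n₁·(E₁/E₂)².
n₂ = 385 × (0.089/0.044)² = 385 × 4.091 = 1575.04
Round up: n₂ = 1576.

1576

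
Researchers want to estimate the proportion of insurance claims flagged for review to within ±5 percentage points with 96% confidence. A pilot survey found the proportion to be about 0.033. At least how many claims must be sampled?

54

For a proportion with margin E = 0.05 at 96% confidence, z = 2.054.
n = p̂(1−p̂)(z/E)² = 0.033 × 0.967 × (2.054/0.05)² = 53.85
Round up: n = 54.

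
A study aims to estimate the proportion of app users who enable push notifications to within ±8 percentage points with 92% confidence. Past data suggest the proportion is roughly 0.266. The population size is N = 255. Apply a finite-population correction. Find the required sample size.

For a proportion with margin E = 0.08 at 92% confidence, z = 1.751.
n = p̂(1−p̂)(z/E)² = 0.266 × 0.734 × (1.751/0.08)² = 93.53 — call this n₀.
Finite-population correction with N = 255: n = n₀ / (1 + (n₀−1)/N) = 93.53 / 1.363 = 68.62
Round up: n = 69.

n = 69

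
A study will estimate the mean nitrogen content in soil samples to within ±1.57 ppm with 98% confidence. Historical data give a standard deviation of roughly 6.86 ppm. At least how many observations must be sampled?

n = 104

For a mean, the margin of error is E = z·σ/√n, so n = (zσ/E)².
At 98% confidence, z = 2.326.
n = (2.326 × 6.86 / 1.57)² = 103.29
Round up: n = 104.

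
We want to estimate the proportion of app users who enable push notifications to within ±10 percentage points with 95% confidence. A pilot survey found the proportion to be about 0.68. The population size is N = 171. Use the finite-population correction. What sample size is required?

For a proportion with margin E = 0.1 at 95% confidence, z = 1.960.
n = p̂(1−p̂)(z/E)² = 0.68 × 0.32 × (1.960/0.1)² = 83.59 — call this n₀.
Finite-population correction with N = 171: n = n₀ / (1 + (n₀−1)/N) = 83.59 / 1.483 = 56.37
Round up: n = 57.

n = 57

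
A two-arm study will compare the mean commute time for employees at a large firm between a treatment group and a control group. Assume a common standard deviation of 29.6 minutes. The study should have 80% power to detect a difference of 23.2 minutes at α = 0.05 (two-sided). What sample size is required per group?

For two equal groups, n per group = 2·((z_{α/2} + z_β)·σ/δ)².
z_{α/2} = 1.960; z_β = 0.842 (power 80%).
n = 2 × (2.802 × 29.6 / 23.2)² = 2 × 12.78 = 25.56
Round up: n = 26 per group.

26 per group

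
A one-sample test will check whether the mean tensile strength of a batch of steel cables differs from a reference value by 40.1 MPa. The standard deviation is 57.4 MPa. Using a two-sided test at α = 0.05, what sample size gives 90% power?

n = 22

For a one-sample z-test, n = ((z_{α/2} + z_β)·σ/δ)².
z_{α/2} = 1.960 (two-sided α = 0.05); z_β = 1.282 (power 90% → β = 0.1).
n = (3.242 × 57.4 / 40.1)² = 21.54
Round up: n = 22.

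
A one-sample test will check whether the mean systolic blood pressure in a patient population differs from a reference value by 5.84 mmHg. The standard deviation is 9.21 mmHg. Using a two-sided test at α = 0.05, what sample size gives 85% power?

n = 23

For a one-sample z-test, n = ((z_{α/2} + z_β)·σ/δ)².
z_{α/2} = 1.960 (two-sided α = 0.05); z_β = 1.036 (power 85% → β = 0.15).
n = (2.996 × 9.21 / 5.84)² = 22.32
Round up: n = 23.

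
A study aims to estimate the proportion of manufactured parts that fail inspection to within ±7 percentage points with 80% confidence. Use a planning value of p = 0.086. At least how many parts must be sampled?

For a proportion with margin E = 0.07 at 80% confidence, z = 1.282.
n = p̂(1−p̂)(z/E)² = 0.086 × 0.914 × (1.282/0.07)² = 26.36
Round up: n = 27.

n = 27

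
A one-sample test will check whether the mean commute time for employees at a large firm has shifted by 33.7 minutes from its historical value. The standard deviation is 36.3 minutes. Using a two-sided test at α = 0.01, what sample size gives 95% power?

21

For a one-sample z-test, n = ((z_{α/2} + z_β)·σ/δ)².
z_{α/2} = 2.576 (two-sided α = 0.01); z_β = 1.645 (power 95% → β = 0.05).
n = (4.221 × 36.3 / 33.7)² = 20.67
Round up: n = 21.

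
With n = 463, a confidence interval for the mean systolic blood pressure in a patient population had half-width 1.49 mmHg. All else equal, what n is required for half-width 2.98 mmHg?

116

Margin of error scales as 1/√n, so n₂ = n₁·(E₁/E₂)².
n₂ = 463 × (1.49/2.98)² = 463 × 0.25 = 115.75
Round up: n₂ = 116.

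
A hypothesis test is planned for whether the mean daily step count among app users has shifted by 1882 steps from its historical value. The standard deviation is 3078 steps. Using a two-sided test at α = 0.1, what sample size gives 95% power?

For a one-sample z-test, n = ((z_{α/2} + z_β)·σ/δ)².
z_{α/2} = 1.645 (two-sided α = 0.1); z_β = 1.645 (power 95% → β = 0.05).
n = (3.290 × 3078 / 1882)² = 28.95
Round up: n = 29.

n = 29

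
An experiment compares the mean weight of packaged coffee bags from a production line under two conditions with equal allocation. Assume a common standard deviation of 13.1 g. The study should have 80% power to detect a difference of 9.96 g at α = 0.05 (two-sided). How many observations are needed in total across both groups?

For two equal groups, n per group = 2·((z_{α/2} + z_β)·σ/δ)².
z_{α/2} = 1.960; z_β = 0.842 (power 80%).
n = 2 × (2.802 × 13.1 / 9.96)² = 2 × 13.58 = 27.16
Round up: n = 28 per group.
Total across both groups: 2 × 28 = 56.

56 total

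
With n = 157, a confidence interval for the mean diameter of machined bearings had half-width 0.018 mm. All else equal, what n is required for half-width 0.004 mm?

3180

Margin of error scales as 1/√n, so n₂ = n₁·(E₁/E₂)².
n₂ = 157 × (0.018/0.004)² = 157 × 20.25 = 3179.25
Round up: n₂ = 3180.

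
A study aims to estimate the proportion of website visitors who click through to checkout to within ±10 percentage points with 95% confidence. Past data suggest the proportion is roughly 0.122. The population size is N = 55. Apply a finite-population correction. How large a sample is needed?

For a proportion with margin E = 0.1 at 95% confidence, z = 1.960.
n = p̂(1−p̂)(z/E)² = 0.122 × 0.878 × (1.960/0.1)² = 41.15 — call this n₀.
Finite-population correction with N = 55: n = n₀ / (1 + (n₀−1)/N) = 41.15 / 1.73 = 23.79
Round up: n = 24.

24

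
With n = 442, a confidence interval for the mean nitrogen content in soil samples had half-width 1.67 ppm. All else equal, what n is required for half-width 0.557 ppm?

Margin of error scales as 1/√n, so n₂ = n₁·(E₁/E₂)².
n₂ = 442 × (1.67/0.557)² = 442 × 8.989 = 3973.14
Round up: n₂ = 3974.

3974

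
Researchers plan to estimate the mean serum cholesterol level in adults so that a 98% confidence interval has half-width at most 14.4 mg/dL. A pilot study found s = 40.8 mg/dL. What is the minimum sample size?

44

For a mean, the margin of error is E = z·σ/√n, so n = (zσ/E)².
At 98% confidence, z = 2.326.
n = (2.326 × 40.8 / 14.4)² = 43.43
Round up: n = 44.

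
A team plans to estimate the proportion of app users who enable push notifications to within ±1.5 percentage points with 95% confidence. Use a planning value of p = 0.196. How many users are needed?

2691

For a proportion with margin E = 0.015 at 95% confidence, z = 1.960.
n = p̂(1−p̂)(z/E)² = 0.196 × 0.804 × (1.960/0.015)² = 2690.55
Round up: n = 2691.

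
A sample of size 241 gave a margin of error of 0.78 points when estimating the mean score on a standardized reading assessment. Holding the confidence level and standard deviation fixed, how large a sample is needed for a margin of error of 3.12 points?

n = 16

Margin of error scales as 1/√n, so n₂ = n₁·(E₁/E₂)².
n₂ = 241 × (0.78/3.12)² = 241 × 0.0625 = 15.06
Round up: n₂ = 16.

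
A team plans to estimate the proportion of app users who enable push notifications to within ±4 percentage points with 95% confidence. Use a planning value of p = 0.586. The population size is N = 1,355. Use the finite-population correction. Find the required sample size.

For a proportion with margin E = 0.04 at 95% confidence, z = 1.960.
n = p̂(1−p̂)(z/E)² = 0.586 × 0.414 × (1.960/0.04)² = 582.49 — call this n₀.
Finite-population correction with N = 1,355: n = n₀ / (1 + (n₀−1)/N) = 582.49 / 1.429 = 407.62
Round up: n = 408.

408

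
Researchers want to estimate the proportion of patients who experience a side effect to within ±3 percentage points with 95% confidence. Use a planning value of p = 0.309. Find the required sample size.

n = 912

For a proportion with margin E = 0.03 at 95% confidence, z = 1.960.
n = p̂(1−p̂)(z/E)² = 0.309 × 0.691 × (1.960/0.03)² = 911.39
Round up: n = 912.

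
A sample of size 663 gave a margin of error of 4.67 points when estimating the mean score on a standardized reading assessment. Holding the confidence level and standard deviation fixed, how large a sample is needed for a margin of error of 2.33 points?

2664

Margin of error scales as 1/√n, so n₂ = n₁·(E₁/E₂)².
n₂ = 663 × (4.67/2.33)² = 663 × 4.017 = 2663.27
Round up: n₂ = 2664.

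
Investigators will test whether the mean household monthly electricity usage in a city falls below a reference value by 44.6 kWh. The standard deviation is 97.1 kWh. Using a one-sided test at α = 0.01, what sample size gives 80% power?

48

For a one-sample z-test, n = ((z_α + z_β)·σ/δ)².
z_α = 2.326 (one-sided α = 0.01); z_β = 0.842 (power 80% → β = 0.2).
n = (3.168 × 97.1 / 44.6)² = 47.57
Round up: n = 48.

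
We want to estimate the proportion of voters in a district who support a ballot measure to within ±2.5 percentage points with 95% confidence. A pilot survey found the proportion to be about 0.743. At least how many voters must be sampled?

For a proportion with margin E = 0.025 at 95% confidence, z = 1.960.
n = p̂(1−p̂)(z/E)² = 0.743 × 0.257 × (1.960/0.025)² = 1173.69
Round up: n = 1174.

1174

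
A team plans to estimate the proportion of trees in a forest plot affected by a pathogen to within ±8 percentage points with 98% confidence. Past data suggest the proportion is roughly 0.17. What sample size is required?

For a proportion with margin E = 0.08 at 98% confidence, z = 2.326.
n = p̂(1−p̂)(z/E)² = 0.17 × 0.83 × (2.326/0.08)² = 119.28
Round up: n = 120.

n = 120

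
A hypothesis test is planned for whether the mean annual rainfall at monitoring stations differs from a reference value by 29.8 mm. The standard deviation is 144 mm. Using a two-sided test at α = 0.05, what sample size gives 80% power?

184

For a one-sample z-test, n = ((z_{α/2} + z_β)·σ/δ)².
z_{α/2} = 1.960 (two-sided α = 0.05); z_β = 0.842 (power 80% → β = 0.2).
n = (2.802 × 144 / 29.8)² = 183.33
Round up: n = 184.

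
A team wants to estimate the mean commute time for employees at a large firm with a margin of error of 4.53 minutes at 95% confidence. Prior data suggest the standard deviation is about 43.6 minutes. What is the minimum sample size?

For a mean, the margin of error is E = z·σ/√n, so n = (zσ/E)².
At 95% confidence, z = 1.960.
n = (1.960 × 43.6 / 4.53)² = 355.87
Round up: n = 356.

356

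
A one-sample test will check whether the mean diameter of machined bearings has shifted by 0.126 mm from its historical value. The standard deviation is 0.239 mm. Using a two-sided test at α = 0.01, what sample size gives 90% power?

n = 54

For a one-sample z-test, n = ((z_{α/2} + z_β)·σ/δ)².
z_{α/2} = 2.576 (two-sided α = 0.01); z_β = 1.282 (power 90% → β = 0.1).
n = (3.858 × 0.239 / 0.126)² = 53.55
Round up: n = 54.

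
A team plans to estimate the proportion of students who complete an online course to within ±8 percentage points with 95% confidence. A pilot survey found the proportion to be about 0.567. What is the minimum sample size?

n = 148

For a proportion with margin E = 0.08 at 95% confidence, z = 1.960.
n = p̂(1−p̂)(z/E)² = 0.567 × 0.433 × (1.960/0.08)² = 147.37
Round up: n = 148.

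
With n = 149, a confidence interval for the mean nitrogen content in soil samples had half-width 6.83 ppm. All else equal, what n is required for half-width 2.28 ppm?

1338

Margin of error scales as 1/√n, so n₂ = n₁·(E₁/E₂)².
n₂ = 149 × (6.83/2.28)² = 149 × 8.974 = 1337.13
Round up: n₂ = 1338.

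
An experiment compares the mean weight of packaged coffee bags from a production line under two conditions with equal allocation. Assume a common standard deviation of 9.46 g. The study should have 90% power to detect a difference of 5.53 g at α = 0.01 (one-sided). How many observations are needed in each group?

77 per group

For two equal groups, n per group = 2·((z_α + z_β)·σ/δ)².
z_α = 2.326; z_β = 1.282 (power 90%).
n = 2 × (3.608 × 9.46 / 5.53)² = 2 × 38.09 = 76.18
Round up: n = 77 per group.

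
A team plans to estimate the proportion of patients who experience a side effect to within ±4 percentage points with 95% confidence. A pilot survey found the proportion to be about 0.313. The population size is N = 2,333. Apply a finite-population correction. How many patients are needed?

For a proportion with margin E = 0.04 at 95% confidence, z = 1.960.
n = p̂(1−p̂)(z/E)² = 0.313 × 0.687 × (1.960/0.04)² = 516.29 — call this n₀.
Finite-population correction with N = 2,333: n = n₀ / (1 + (n₀−1)/N) = 516.29 / 1.221 = 422.84
Round up: n = 423.

423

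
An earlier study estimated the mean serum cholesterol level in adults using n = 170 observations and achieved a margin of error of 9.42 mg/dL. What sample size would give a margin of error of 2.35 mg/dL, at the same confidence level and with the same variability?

2732

Margin of error scales as 1/√n, so n₂ = n₁·(E₁/E₂)².
n₂ = 170 × (9.42/2.35)² = 170 × 16.07 = 2731.90
Round up: n₂ = 2732.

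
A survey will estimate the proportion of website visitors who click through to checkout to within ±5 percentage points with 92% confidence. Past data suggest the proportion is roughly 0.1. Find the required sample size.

For a proportion with margin E = 0.05 at 92% confidence, z = 1.751.
n = p̂(1−p̂)(z/E)² = 0.1 × 0.9 × (1.751/0.05)² = 110.38
Round up: n = 111.

111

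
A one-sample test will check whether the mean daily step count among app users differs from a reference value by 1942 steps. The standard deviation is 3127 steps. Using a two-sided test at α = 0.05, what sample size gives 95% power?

For a one-sample z-test, n = ((z_{α/2} + z_β)·σ/δ)².
z_{α/2} = 1.960 (two-sided α = 0.05); z_β = 1.645 (power 95% → β = 0.05).
n = (3.605 × 3127 / 1942)² = 33.70
Round up: n = 34.

34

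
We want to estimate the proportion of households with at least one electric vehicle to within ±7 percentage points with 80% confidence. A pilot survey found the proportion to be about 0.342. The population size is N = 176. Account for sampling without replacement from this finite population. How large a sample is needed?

n = 54

For a proportion with margin E = 0.07 at 80% confidence, z = 1.282.
n = p̂(1−p̂)(z/E)² = 0.342 × 0.658 × (1.282/0.07)² = 75.48 — call this n₀.
Finite-population correction with N = 176: n = n₀ / (1 + (n₀−1)/N) = 75.48 / 1.423 = 53.04
Round up: n = 54.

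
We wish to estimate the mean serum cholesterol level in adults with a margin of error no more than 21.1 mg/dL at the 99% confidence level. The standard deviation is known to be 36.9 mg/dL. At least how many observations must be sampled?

21

For a mean, the margin of error is E = z·σ/√n, so n = (zσ/E)².
At 99% confidence, z = 2.576.
n = (2.576 × 36.9 / 21.1)² = 20.29
Round up: n = 21.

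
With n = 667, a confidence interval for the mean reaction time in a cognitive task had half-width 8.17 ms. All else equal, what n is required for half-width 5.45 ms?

1499

Margin of error scales as 1/√n, so n₂ = n₁·(E₁/E₂)².
n₂ = 667 × (8.17/5.45)² = 667 × 2.247 = 1498.75
Round up: n₂ = 1499.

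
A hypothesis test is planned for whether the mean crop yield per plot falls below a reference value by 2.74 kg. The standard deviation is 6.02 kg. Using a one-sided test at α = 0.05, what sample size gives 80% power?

n = 30

For a one-sample z-test, n = ((z_α + z_β)·σ/δ)².
z_α = 1.645 (one-sided α = 0.05); z_β = 0.842 (power 80% → β = 0.2).
n = (2.487 × 6.02 / 2.74)² = 29.86
Round up: n = 30.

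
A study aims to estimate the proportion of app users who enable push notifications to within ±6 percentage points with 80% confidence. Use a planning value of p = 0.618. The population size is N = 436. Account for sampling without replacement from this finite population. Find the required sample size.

For a proportion with margin E = 0.06 at 80% confidence, z = 1.282.
n = p̂(1−p̂)(z/E)² = 0.618 × 0.382 × (1.282/0.06)² = 107.78 — call this n₀.
Finite-population correction with N = 436: n = n₀ / (1 + (n₀−1)/N) = 107.78 / 1.245 = 86.57
Round up: n = 87.

87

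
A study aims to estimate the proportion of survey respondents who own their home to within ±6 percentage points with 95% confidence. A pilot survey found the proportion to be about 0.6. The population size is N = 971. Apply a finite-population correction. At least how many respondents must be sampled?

203

For a proportion with margin E = 0.06 at 95% confidence, z = 1.960.
n = p̂(1−p̂)(z/E)² = 0.6 × 0.4 × (1.960/0.06)² = 256.11 — call this n₀.
Finite-population correction with N = 971: n = n₀ / (1 + (n₀−1)/N) = 256.11 / 1.263 = 202.78
Round up: n = 203.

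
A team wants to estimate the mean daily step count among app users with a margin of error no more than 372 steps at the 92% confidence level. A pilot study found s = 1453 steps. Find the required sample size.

47

For a mean, the margin of error is E = z·σ/√n, so n = (zσ/E)².
At 92% confidence, z = 1.751.
n = (1.751 × 1453 / 372)² = 46.78
Round up: n = 47.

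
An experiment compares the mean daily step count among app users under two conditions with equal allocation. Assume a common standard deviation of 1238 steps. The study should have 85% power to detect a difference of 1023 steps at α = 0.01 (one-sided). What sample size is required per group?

For two equal groups, n per group = 2·((z_α + z_β)·σ/δ)².
z_α = 2.326; z_β = 1.036 (power 85%).
n = 2 × (3.362 × 1238 / 1023)² = 2 × 16.55 = 33.10
Round up: n = 34 per group.

34 per group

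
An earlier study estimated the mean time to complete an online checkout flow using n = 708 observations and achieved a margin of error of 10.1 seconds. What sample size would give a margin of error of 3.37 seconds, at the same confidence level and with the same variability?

Margin of error scales as 1/√n, so n₂ = n₁·(E₁/E₂)².
n₂ = 708 × (10.1/3.37)² = 708 × 8.982 = 6359.26
Round up: n₂ = 6360.

6360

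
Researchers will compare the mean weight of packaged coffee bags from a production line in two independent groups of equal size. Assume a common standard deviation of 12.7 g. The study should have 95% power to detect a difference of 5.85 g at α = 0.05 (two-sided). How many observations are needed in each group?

For two equal groups, n per group = 2·((z_{α/2} + z_β)·σ/δ)².
z_{α/2} = 1.960; z_β = 1.645 (power 95%).
n = 2 × (3.605 × 12.7 / 5.85)² = 2 × 61.25 = 122.50
Round up: n = 123 per group.

123 per group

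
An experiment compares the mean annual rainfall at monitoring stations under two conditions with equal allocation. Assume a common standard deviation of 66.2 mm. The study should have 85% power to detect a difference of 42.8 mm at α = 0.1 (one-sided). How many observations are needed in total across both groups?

52 total

For two equal groups, n per group = 2·((z_α + z_β)·σ/δ)².
z_α = 1.282; z_β = 1.036 (power 85%).
n = 2 × (2.318 × 66.2 / 42.8)² = 2 × 12.85 = 25.70
Round up: n = 26 per group.
Total across both groups: 2 × 26 = 52.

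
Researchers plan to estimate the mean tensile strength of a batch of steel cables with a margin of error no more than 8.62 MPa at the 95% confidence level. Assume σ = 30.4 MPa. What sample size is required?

For a mean, the margin of error is E = z·σ/√n, so n = (zσ/E)².
At 95% confidence, z = 1.960.
n = (1.960 × 30.4 / 8.62)² = 47.78
Round up: n = 48.

n = 48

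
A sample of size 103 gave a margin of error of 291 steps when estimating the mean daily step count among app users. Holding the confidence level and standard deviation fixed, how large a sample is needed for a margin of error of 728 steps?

17

Margin of error scales as 1/√n, so n₂ = n₁·(E₁/E₂)².
n₂ = 103 × (291/728)² = 103 × 0.1598 = 16.46
Round up: n₂ = 17.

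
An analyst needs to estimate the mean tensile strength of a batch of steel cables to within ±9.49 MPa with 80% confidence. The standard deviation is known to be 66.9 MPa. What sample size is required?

For a mean, the margin of error is E = z·σ/√n, so n = (zσ/E)².
At 80% confidence, z = 1.282.
n = (1.282 × 66.9 / 9.49)² = 81.68
Round up: n = 82.

82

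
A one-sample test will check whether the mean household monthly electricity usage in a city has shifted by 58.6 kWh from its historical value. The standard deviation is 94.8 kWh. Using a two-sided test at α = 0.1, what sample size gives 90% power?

23

For a one-sample z-test, n = ((z_{α/2} + z_β)·σ/δ)².
z_{α/2} = 1.645 (two-sided α = 0.1); z_β = 1.282 (power 90% → β = 0.1).
n = (2.927 × 94.8 / 58.6)² = 22.42
Round up: n = 23.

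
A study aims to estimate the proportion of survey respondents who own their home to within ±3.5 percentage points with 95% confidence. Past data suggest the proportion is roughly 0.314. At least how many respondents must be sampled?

For a proportion with margin E = 0.035 at 95% confidence, z = 1.960.
n = p̂(1−p̂)(z/E)² = 0.314 × 0.686 × (1.960/0.035)² = 675.51
Round up: n = 676.

676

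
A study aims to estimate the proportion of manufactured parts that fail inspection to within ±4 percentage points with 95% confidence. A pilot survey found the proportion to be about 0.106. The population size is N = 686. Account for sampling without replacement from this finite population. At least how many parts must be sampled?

For a proportion with margin E = 0.04 at 95% confidence, z = 1.960.
n = p̂(1−p̂)(z/E)² = 0.106 × 0.894 × (1.960/0.04)² = 227.53 — call this n₀.
Finite-population correction with N = 686: n = n₀ / (1 + (n₀−1)/N) = 227.53 / 1.33 = 171.08
Round up: n = 172.

172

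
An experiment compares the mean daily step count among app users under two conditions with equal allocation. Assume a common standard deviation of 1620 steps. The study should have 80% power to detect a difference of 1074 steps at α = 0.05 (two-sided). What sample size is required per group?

36 per group

For two equal groups, n per group = 2·((z_{α/2} + z_β)·σ/δ)².
z_{α/2} = 1.960; z_β = 0.842 (power 80%).
n = 2 × (2.802 × 1620 / 1074)² = 2 × 17.86 = 35.72
Round up: n = 36 per group.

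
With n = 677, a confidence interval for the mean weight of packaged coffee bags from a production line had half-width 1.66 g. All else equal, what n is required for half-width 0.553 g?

Margin of error scales as 1/√n, so n₂ = n₁·(E₁/E₂)².
n₂ = 677 × (1.66/0.553)² = 677 × 9.011 = 6100.45
Round up: n₂ = 6101.

n = 6101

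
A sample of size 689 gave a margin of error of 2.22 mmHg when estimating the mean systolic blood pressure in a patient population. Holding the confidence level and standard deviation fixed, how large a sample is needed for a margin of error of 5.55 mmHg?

n = 111

Margin of error scales as 1/√n, so n₂ = n₁·(E₁/E₂)².
n₂ = 689 × (2.22/5.55)² = 689 × 0.16 = 110.24
Round up: n₂ = 111.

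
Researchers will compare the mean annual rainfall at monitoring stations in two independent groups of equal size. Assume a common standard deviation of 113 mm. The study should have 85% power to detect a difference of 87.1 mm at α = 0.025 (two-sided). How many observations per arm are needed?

37 per group

For two equal groups, n per group = 2·((z_{α/2} + z_β)·σ/δ)².
z_{α/2} = 2.241; z_β = 1.036 (power 85%).
n = 2 × (3.277 × 113 / 87.1)² = 2 × 18.07 = 36.14
Round up: n = 37 per group.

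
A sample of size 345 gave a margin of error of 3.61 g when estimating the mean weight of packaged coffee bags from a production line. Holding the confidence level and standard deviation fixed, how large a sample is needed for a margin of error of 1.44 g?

2169

Margin of error scales as 1/√n, so n₂ = n₁·(E₁/E₂)².
n₂ = 345 × (3.61/1.44)² = 345 × 6.285 = 2168.33
Round up: n₂ = 2169.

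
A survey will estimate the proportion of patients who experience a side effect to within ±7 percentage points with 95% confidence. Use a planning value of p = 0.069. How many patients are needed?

For a proportion with margin E = 0.07 at 95% confidence, z = 1.960.
n = p̂(1−p̂)(z/E)² = 0.069 × 0.931 × (1.960/0.07)² = 50.36
Round up: n = 51.

51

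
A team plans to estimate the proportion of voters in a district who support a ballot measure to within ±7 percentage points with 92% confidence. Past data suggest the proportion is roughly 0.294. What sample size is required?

For a proportion with margin E = 0.07 at 92% confidence, z = 1.751.
n = p̂(1−p̂)(z/E)² = 0.294 × 0.706 × (1.751/0.07)² = 129.88
Round up: n = 130.

130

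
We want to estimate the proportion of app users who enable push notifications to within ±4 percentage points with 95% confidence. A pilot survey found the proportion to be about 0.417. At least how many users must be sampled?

For a proportion with margin E = 0.04 at 95% confidence, z = 1.960.
n = p̂(1−p̂)(z/E)² = 0.417 × 0.583 × (1.960/0.04)² = 583.71
Round up: n = 584.

584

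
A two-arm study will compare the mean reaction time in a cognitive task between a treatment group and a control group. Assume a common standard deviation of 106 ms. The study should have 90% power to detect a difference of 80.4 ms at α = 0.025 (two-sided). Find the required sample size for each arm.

For two equal groups, n per group = 2·((z_{α/2} + z_β)·σ/δ)².
z_{α/2} = 2.241; z_β = 1.282 (power 90%).
n = 2 × (3.523 × 106 / 80.4)² = 2 × 21.57 = 43.14
Round up: n = 44 per group.

44 per group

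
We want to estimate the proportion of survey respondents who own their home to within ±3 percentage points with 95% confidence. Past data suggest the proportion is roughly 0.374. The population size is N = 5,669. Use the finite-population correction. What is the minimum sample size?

850

For a proportion with margin E = 0.03 at 95% confidence, z = 1.960.
n = p̂(1−p̂)(z/E)² = 0.374 × 0.626 × (1.960/0.03)² = 999.35 — call this n₀.
Finite-population correction with N = 5,669: n = n₀ / (1 + (n₀−1)/N) = 999.35 / 1.176 = 849.79
Round up: n = 850.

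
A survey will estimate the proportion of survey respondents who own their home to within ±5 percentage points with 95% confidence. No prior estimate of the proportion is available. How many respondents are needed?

385

For a proportion with margin E = 0.05 at 95% confidence, z = 1.960.
With no prior estimate, use p = 0.5, which maximizes p(1−p) at 0.25.
n = 0.25 × (z/E)² = 0.25 × (1.960/0.05)² = 384.16
Round up: n = 385.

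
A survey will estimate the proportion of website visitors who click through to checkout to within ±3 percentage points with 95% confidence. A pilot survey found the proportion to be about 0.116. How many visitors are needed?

438

For a proportion with margin E = 0.03 at 95% confidence, z = 1.960.
n = p̂(1−p̂)(z/E)² = 0.116 × 0.884 × (1.960/0.03)² = 437.70
Round up: n = 438.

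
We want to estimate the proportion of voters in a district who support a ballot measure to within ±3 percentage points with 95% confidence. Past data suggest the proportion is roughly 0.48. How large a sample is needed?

For a proportion with margin E = 0.03 at 95% confidence, z = 1.960.
n = p̂(1−p̂)(z/E)² = 0.48 × 0.52 × (1.960/0.03)² = 1065.40
Round up: n = 1066.

1066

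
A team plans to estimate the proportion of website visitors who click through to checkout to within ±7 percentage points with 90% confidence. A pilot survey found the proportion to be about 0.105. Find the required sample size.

For a proportion with margin E = 0.07 at 90% confidence, z = 1.645.
n = p̂(1−p̂)(z/E)² = 0.105 × 0.895 × (1.645/0.07)² = 51.90
Round up: n = 52.

52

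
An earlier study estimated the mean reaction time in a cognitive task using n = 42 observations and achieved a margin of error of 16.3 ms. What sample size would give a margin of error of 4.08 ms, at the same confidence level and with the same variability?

Margin of error scales as 1/√n, so n₂ = n₁·(E₁/E₂)².
n₂ = 42 × (16.3/4.08)² = 42 × 15.96 = 670.32
Round up: n₂ = 671.

671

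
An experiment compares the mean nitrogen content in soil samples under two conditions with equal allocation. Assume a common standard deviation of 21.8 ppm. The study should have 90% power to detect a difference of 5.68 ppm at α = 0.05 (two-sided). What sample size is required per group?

310 per group

For two equal groups, n per group = 2·((z_{α/2} + z_β)·σ/δ)².
z_{α/2} = 1.960; z_β = 1.282 (power 90%).
n = 2 × (3.242 × 21.8 / 5.68)² = 2 × 154.83 = 309.66
Round up: n = 310 per group.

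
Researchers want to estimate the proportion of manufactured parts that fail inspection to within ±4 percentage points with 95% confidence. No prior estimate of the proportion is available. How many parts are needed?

n = 601

For a proportion with margin E = 0.04 at 95% confidence, z = 1.960.
With no prior estimate, use p = 0.5, which maximizes p(1−p) at 0.25.
n = 0.25 × (z/E)² = 0.25 × (1.960/0.04)² = 600.25
Round up: n = 601.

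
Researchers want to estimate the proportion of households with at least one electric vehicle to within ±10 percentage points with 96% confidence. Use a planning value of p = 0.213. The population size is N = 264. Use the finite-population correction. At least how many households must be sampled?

For a proportion with margin E = 0.1 at 96% confidence, z = 2.054.
n = p̂(1−p̂)(z/E)² = 0.213 × 0.787 × (2.054/0.1)² = 70.72 — call this n₀.
Finite-population correction with N = 264: n = n₀ / (1 + (n₀−1)/N) = 70.72 / 1.264 = 55.95
Round up: n = 56.

56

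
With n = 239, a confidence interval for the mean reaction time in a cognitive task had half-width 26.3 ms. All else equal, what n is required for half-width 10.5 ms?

1500

Margin of error scales as 1/√n, so n₂ = n₁·(E₁/E₂)².
n₂ = 239 × (26.3/10.5)² = 239 × 6.274 = 1499.49
Round up: n₂ = 1500.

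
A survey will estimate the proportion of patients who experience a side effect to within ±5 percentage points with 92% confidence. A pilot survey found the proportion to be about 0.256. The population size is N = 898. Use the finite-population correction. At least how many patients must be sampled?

186

For a proportion with margin E = 0.05 at 92% confidence, z = 1.751.
n = p̂(1−p̂)(z/E)² = 0.256 × 0.744 × (1.751/0.05)² = 233.59 — call this n₀.
Finite-population correction with N = 898: n = n₀ / (1 + (n₀−1)/N) = 233.59 / 1.259 = 185.54
Round up: n = 186.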